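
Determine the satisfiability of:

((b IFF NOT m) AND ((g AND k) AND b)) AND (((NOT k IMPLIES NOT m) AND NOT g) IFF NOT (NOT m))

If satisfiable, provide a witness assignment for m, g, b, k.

m: False; g: True; b: True; k: True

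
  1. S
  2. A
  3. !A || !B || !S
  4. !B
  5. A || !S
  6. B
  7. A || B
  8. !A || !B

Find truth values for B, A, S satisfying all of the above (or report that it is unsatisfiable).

Case B = True:
  Clause (!B) is falsified — contradiction.
Case B = False:
  Clause (B) is falsified — contradiction.
Both cases fail, so the formula is unsatisfiable.

Unsatisfiable — no assignment works.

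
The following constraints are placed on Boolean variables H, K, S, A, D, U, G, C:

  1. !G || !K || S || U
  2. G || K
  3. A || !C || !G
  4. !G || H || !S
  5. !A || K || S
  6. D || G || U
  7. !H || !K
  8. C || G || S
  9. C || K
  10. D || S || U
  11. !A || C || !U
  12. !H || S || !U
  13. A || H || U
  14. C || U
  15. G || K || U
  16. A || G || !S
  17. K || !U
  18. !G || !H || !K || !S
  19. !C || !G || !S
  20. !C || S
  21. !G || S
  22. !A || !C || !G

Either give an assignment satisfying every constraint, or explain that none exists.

Try H = True:
  (!H || !K) forces K = False.
  (G || K) forces G = True.
  (C || K) forces C = True.
  (A || !C || !G) forces A = True.
  clause (!A || !C || !G) is falsified — backtrack.
So H = False.
Try K = False:
  (G || K) forces G = True.
  (!G || H || !S) forces S = False.
  clause (!G || S) is falsified — backtrack.
So K = True.
Set S = True.
  then (!G || H || !S) forces G = False.
  then (A || G || !S) forces A = True.
Set D = False.
  then (D || G || U) forces U = True.
  then (!A || C || !U) forces C = True.
All clauses satisfied.

H=F, K=T, S=T, A=T, D=F, U=T, G=F, C=T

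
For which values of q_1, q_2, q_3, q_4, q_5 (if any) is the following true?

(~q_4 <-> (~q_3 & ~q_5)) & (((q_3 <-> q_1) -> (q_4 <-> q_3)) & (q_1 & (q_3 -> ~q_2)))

q_1 = True, q_2 = False, q_3 = False, q_4 = False, q_5 = False

  ~q_4 <-> (~q_3 & ~q_5) = True
    ~q_4 = True
    ~q_3 & ~q_5 = True
      ~q_3 = True
      ~q_5 = True
  ((q_3 <-> q_1) -> (q_4 <-> q_3)) & (q_1 & (q_3 -> ~q_2)) = True
    (q_3 <-> q_1) -> (q_4 <-> q_3) = True
      q_3 <-> q_1 = False
      q_4 <-> q_3 = True
    q_1 & (q_3 -> ~q_2) = True
      q_3 -> ~q_2 = True
        ~q_2 = True
Both conjuncts True, so the formula holds.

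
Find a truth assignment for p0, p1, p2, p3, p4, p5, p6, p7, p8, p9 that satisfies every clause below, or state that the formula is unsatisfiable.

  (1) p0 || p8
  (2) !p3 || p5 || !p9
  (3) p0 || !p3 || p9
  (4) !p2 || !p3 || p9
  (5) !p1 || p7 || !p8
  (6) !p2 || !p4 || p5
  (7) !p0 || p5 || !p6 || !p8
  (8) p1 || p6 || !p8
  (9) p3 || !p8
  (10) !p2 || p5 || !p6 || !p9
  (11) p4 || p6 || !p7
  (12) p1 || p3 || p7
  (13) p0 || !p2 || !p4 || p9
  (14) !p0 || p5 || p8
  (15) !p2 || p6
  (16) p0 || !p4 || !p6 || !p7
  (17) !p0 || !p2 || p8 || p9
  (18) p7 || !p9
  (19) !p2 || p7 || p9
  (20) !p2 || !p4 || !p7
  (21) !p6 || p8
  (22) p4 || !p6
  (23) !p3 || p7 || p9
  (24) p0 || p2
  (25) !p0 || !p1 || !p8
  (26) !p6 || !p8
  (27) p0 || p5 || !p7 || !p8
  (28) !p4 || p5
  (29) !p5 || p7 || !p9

Set p0 = True.
Set p1 = True.
  then (!p0 || !p1 || !p8) forces p8 = False.
  then (!p0 || p5 || p8) forces p5 = True.
  then (!p6 || p8) forces p6 = False.
  then (!p2 || p6) forces p2 = False.
Set p3 = False.
Set p4 = True.
Set p7 = True.
Set p9 = False.
All clauses satisfied.

p0=T; p1=T; p2=F; p3=F; p4=T; p5=T; p6=F; p7=T; p8=F; p9=F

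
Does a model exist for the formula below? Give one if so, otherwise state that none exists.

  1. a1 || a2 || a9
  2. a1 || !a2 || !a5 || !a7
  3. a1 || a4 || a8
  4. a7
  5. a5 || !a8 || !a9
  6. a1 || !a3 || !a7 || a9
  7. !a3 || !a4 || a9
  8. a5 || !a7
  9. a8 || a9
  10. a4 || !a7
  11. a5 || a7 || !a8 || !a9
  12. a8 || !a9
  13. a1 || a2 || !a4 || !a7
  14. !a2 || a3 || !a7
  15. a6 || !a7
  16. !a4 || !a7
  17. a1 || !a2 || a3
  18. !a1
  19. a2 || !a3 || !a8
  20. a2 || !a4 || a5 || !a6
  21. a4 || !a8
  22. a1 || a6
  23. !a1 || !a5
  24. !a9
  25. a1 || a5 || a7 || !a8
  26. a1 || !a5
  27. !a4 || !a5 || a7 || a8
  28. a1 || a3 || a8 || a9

No satisfying assignment exists.

Case a1 = True:
  Clause (!a1) is falsified — contradiction.
Case a1 = False:
  (a7) forces a7 = True.
  (a5 || !a7) forces a5 = True.
  Clause (a1 || !a5) is falsified — contradiction.
Both cases fail, so the formula is unsatisfiable.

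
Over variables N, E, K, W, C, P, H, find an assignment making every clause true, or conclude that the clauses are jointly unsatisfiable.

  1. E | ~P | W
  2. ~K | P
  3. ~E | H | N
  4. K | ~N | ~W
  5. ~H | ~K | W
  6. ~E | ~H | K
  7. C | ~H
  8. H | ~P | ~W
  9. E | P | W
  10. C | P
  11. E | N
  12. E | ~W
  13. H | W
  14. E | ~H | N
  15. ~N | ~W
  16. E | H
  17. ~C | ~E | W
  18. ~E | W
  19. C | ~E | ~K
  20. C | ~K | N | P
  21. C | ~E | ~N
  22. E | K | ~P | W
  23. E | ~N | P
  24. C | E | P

N=F; E=T; K=T; W=T; C=T; P=T; H=T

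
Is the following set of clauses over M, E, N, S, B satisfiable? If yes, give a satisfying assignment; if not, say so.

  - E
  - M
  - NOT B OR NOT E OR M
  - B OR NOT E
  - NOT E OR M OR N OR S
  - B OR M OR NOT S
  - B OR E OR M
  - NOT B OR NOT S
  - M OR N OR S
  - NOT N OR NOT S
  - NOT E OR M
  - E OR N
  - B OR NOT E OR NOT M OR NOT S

Unit clause (E) forces E = True.
Unit clause (M) forces M = True.
In (B OR NOT E) only B is left, so B = True.
In (NOT B OR NOT S) only NOT S is left, so S = False.
Set N = False.
All clauses satisfied.

M = True; E = True; N = False; S = False; B = True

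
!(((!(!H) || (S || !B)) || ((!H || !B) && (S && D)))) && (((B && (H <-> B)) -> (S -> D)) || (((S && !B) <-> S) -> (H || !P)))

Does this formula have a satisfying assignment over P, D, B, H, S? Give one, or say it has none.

P=T, D=F, B=T, H=F, S=F

  !(((!(!H) || (S || !B)) || ((!H || !B) && (S && D)))) = True
    (!(!H) || (S || !B)) || ((!H || !B) && (S && D)) = False
      !(!H) || (S || !B) = False
        !(!H) = False
          !H = True
        S || !B = False
          !B = False
      (!H || !B) && (S && D) = False
        !H || !B = True
          !H = True
          !B = False
        S && D = False
  ((B && (H <-> B)) -> (S -> D)) || (((S && !B) <-> S) -> (H || !P)) = True
    (B && (H <-> B)) -> (S -> D) = True
      B && (H <-> B) = False
        H <-> B = False
      S -> D = True
    ((S && !B) <-> S) -> (H || !P) = False
      (S && !B) <-> S = True
        S && !B = False
          !B = False
      H || !P = False
        !P = False
Both conjuncts True, so the formula holds.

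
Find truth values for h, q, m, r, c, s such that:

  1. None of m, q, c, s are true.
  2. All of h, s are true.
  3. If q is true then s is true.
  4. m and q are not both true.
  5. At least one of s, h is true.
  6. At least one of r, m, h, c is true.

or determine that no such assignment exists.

Unsatisfiable — no assignment works.

Case s = True:
  Constraint (1) is violated (s=T) — contradiction.
Case s = False:
  Constraint (2) is violated (s=F) — contradiction.
Both cases fail — unsatisfiable.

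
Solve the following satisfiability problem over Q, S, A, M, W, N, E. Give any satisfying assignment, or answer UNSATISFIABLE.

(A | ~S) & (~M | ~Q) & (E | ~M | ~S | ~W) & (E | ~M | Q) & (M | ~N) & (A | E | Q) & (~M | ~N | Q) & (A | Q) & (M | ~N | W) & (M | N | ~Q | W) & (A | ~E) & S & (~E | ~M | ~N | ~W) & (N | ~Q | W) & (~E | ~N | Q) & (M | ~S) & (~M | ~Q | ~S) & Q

Unsatisfiable — no assignment works.

Case S = True:
  (A | ~S) forces A = True.
  (M | ~S) forces M = True.
  (~M | ~Q) forces Q = False.
  Clause (Q) is falsified — contradiction.
Case S = False:
  Clause (S) is falsified — contradiction.
Both cases fail, so the formula is unsatisfiable.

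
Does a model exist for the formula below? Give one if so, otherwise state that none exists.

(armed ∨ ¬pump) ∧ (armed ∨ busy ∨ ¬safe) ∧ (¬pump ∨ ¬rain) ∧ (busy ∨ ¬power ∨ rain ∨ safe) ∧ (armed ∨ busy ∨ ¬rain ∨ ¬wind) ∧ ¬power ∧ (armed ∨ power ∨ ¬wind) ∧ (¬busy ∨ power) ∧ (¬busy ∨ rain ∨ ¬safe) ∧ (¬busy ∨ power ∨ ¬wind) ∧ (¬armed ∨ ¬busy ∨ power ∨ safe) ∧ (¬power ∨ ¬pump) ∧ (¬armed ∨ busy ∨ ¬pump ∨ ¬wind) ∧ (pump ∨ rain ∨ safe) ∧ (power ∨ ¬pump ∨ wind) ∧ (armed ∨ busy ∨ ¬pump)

Unit clause (¬power) forces power = False.
In (¬busy ∨ power) only ¬busy is left, so busy = False.
Set armed = True.
Try pump = True:
  (¬pump ∨ ¬rain) forces rain = False.
  (¬armed ∨ busy ∨ ¬pump ∨ ¬wind) forces wind = False.
  clause (power ∨ ¬pump ∨ wind) is falsified — backtrack.
So pump = False.
Set safe = True.
Set wind = True.
Set rain = True.
All clauses satisfied.

armed=T, pump=F, safe=T, wind=T, rain=T, power=F, busy=F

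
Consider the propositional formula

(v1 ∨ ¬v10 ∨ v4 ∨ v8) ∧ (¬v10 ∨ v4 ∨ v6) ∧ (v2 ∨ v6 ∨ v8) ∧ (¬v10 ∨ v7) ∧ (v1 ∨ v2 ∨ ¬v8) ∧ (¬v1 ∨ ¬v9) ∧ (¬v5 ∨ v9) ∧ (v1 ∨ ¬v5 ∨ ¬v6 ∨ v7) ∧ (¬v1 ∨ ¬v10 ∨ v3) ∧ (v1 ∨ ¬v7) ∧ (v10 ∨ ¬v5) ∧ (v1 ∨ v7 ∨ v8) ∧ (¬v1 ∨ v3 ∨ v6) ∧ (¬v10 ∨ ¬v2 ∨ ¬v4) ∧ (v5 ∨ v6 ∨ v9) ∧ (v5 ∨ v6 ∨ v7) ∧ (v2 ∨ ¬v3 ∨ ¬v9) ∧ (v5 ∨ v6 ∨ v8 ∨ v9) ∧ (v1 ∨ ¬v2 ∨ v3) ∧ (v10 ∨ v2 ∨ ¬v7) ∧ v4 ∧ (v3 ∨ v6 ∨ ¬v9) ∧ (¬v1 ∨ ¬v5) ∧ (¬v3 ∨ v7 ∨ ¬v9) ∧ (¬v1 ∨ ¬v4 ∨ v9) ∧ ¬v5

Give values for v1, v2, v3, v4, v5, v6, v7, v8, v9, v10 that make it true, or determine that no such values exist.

Unit clause (v4) forces v4 = True.
Unit clause (¬v5) forces v5 = False.
Try v1 = True:
  (¬v1 ∨ ¬v9) forces v9 = False.
  clause (¬v1 ∨ ¬v4 ∨ v9) is falsified — backtrack.
So v1 = False.
  then (v1 ∨ ¬v7) forces v7 = False.
  then (v1 ∨ v7 ∨ v8) forces v8 = True.
  then (v5 ∨ v6 ∨ v7) forces v6 = True.
  then (¬v10 ∨ v7) forces v10 = False.
  then (v1 ∨ v2 ∨ ¬v8) forces v2 = True.
  then (v1 ∨ ¬v2 ∨ v3) forces v3 = True.
  then (¬v3 ∨ v7 ∨ ¬v9) forces v9 = False.
All clauses satisfied.

v1 = False, v2 = True, v3 = True, v4 = True, v5 = False, v6 = True, v7 = False, v8 = True, v9 = False, v10 = False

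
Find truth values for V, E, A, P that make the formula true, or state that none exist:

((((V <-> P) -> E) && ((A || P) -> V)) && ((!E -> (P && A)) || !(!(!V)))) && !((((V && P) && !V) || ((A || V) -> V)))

No satisfying assignment exists.

Case V = True: the conjunct !((((V && P) && !V) || ((A || V) -> V))) becomes !((False || True)) = False.
Case V = False: the formula simplifies to ((!P -> E) && !((A || P))) && !(!A).
  A = True: the conjunct !((A || P)) becomes !((True || P)) = False.
  A = False: the conjunct !(!A) becomes !(!False) = False.
Both cases fail — unsatisfiable.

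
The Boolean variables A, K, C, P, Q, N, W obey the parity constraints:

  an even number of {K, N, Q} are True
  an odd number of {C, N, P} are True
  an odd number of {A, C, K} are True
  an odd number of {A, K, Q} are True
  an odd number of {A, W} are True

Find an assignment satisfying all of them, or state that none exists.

A=F; K=T; C=F; P=F; Q=F; N=T; W=T

{K, N, Q}: 2 true → even ✓
{C, N, P}: 1 true → odd ✓
{A, C, K}: 1 true → odd ✓
{A, K, Q}: 1 true → odd ✓
{A, W}: 1 true → odd ✓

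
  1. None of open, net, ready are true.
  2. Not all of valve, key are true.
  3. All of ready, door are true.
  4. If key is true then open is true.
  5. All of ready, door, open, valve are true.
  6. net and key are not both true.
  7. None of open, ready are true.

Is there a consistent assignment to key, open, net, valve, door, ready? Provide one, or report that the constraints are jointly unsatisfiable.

Case open = True:
  Constraint (1) is violated (open=T) — contradiction.
Case open = False:
  Constraint (5) is violated (open=F) — contradiction.
Both cases fail — unsatisfiable.

No satisfying assignment exists.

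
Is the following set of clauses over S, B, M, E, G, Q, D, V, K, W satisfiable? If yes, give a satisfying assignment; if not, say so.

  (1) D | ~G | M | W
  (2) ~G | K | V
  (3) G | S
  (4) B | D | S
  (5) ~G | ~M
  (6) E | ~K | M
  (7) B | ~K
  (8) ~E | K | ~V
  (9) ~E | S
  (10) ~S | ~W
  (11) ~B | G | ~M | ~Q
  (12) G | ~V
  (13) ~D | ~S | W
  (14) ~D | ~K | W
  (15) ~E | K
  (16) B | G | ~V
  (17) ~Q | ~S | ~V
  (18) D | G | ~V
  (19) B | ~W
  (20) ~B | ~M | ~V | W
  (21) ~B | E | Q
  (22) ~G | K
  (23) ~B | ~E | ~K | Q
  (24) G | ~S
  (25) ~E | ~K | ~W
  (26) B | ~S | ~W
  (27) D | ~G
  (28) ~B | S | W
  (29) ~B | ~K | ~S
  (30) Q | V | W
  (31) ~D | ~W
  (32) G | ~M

No satisfying assignment exists.

Case G = True:
  (~G | ~M) forces M = False.
  (~G | K) forces K = True.
  (E | ~K | M) forces E = True.
  (B | ~K) forces B = True.
  (~E | S) forces S = True.
  Clause (~B | ~K | ~S) is falsified — contradiction.
Case G = False:
  (G | S) forces S = True.
  Clause (G | ~S) is falsified — contradiction.
Both cases fail, so the formula is unsatisfiable.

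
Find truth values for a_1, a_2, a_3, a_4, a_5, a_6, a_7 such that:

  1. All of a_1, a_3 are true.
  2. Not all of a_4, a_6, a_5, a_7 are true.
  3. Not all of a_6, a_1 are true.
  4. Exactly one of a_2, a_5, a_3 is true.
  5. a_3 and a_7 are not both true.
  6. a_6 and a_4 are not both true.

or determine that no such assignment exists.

a_1=T, a_2=F, a_3=T, a_4=F, a_5=F, a_6=F, a_7=F

  (1) {a_1, a_3}: all 2 true ✓
  (2) {a_4, a_6, a_5, a_7}: 0/4 true — not all ✓
  (3) {a_6, a_1}: 1/2 true — not all ✓
  (4) {a_2, a_5, a_3}: 1 true — exactly one ✓
  (5) a_3=T, a_7=F — not both ✓
  (6) a_6=F, a_4=F — not both ✓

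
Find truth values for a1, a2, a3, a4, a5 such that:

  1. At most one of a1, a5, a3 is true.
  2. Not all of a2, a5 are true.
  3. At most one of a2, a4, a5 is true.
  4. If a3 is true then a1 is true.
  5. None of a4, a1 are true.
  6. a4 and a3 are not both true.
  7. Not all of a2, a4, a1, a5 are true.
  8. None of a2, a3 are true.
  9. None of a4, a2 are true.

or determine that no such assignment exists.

a1 = False; a2 = False; a3 = False; a4 = False; a5 = False

  (1) {a1, a5, a3}: 0 true — at most one ✓
  (2) {a2, a5}: 0/2 true — not all ✓
  (3) {a2, a4, a5}: 0 true — at most one ✓
  (4) a3=F ⇒ a1: vacuous ✓
  (5) {a4, a1}: 0 true — none ✓
  (6) a4=F, a3=F — not both ✓
  (7) {a2, a4, a1, a5}: 0/4 true — not all ✓
  (8) {a2, a3}: 0 true — none ✓
  (9) {a4, a2}: 0 true — none ✓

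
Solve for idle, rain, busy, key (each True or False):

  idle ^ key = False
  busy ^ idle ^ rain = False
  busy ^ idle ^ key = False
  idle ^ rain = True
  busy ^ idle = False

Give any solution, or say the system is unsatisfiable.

Adding constraints 1, 2, 3, 4 mod 2: every variable appears an even number of times on the left, so the left side is 0.
But the right sides sum to 1 (mod 2). 0 ≠ 1 — the system is inconsistent.

UNSATISFIABLE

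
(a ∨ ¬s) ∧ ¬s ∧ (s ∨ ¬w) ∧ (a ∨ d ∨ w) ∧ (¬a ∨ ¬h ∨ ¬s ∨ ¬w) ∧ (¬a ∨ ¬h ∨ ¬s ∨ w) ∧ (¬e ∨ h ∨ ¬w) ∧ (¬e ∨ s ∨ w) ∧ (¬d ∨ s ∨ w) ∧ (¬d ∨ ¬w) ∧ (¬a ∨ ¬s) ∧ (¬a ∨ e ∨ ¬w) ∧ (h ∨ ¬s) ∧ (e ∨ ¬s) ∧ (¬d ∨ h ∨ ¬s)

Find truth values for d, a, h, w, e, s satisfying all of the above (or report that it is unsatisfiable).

Unit clause (¬s) forces s = False.
In (s ∨ ¬w) only ¬w is left, so w = False.
In (¬e ∨ s ∨ w) only ¬e is left, so e = False.
In (¬d ∨ s ∨ w) only ¬d is left, so d = False.
In (a ∨ d ∨ w) only a is left, so a = True.
Set h = False.
All clauses satisfied.

d = False, a = True, h = False, w = False, e = False, s = False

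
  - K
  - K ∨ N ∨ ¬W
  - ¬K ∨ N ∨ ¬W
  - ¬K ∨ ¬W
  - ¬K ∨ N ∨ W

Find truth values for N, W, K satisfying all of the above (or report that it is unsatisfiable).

Unit clause (K) forces K = True.
In (¬K ∨ ¬W) only ¬W is left, so W = False.
In (¬K ∨ N ∨ W) only N is left, so N = True.
Check each clause:
  (K): K holds.
  (K ∨ N ∨ ¬W): K holds.
  (¬K ∨ N ∨ ¬W): N holds.
  (¬K ∨ ¬W): ¬W holds.
  (¬K ∨ N ∨ W): N holds.
All clauses satisfied.

N = True, W = False, K = True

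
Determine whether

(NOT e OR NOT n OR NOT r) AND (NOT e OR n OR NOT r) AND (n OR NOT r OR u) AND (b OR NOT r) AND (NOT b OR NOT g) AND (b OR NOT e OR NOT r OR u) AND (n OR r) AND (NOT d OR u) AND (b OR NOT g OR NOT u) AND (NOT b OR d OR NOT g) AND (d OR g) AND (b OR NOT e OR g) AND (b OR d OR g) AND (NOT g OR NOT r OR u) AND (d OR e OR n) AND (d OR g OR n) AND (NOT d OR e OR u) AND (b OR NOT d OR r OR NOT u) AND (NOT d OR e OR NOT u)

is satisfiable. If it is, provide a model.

u = True; n = True; e = True; b = True; r = False; d = True; g = False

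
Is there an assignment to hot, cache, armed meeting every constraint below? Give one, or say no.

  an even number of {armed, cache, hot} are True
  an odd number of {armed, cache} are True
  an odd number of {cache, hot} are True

hot: True, cache: False, armed: True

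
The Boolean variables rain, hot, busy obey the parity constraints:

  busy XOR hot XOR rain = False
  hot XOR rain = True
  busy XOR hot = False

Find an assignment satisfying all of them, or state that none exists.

rain=F, hot=T, busy=T

busy XOR hot XOR rain = T XOR T XOR F = False ✓
hot XOR rain = T XOR F = True ✓
busy XOR hot = T XOR T = False ✓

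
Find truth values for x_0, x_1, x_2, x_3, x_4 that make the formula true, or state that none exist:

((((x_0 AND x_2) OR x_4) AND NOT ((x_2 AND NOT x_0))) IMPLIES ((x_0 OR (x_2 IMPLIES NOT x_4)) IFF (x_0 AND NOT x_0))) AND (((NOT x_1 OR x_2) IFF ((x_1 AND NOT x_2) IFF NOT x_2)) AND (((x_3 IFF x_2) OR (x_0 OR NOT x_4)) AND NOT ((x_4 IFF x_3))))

x_0: False, x_1: True, x_2: True, x_3: True, x_4: False

  (((x_0 AND x_2) OR x_4) AND NOT ((x_2 AND NOT x_0))) IMPLIES ((x_0 OR (x_2 IMPLIES NOT x_4)) IFF (x_0 AND NOT x_0)) = True
    ((x_0 AND x_2) OR x_4) AND NOT ((x_2 AND NOT x_0)) = False
      (x_0 AND x_2) OR x_4 = False
        x_0 AND x_2 = False
      NOT ((x_2 AND NOT x_0)) = False
        x_2 AND NOT x_0 = True
          NOT x_0 = True
    (x_0 OR (x_2 IMPLIES NOT x_4)) IFF (x_0 AND NOT x_0) = False
      x_0 OR (x_2 IMPLIES NOT x_4) = True
        x_2 IMPLIES NOT x_4 = True
          NOT x_4 = True
      x_0 AND NOT x_0 = False
        NOT x_0 = True
  ((NOT x_1 OR x_2) IFF ((x_1 AND NOT x_2) IFF NOT x_2)) AND (((x_3 IFF x_2) OR (x_0 OR NOT x_4)) AND NOT ((x_4 IFF x_3))) = True
    (NOT x_1 OR x_2) IFF ((x_1 AND NOT x_2) IFF NOT x_2) = True
      NOT x_1 OR x_2 = True
        NOT x_1 = False
      (x_1 AND NOT x_2) IFF NOT x_2 = True
        x_1 AND NOT x_2 = False
          NOT x_2 = False
        NOT x_2 = False
    ((x_3 IFF x_2) OR (x_0 OR NOT x_4)) AND NOT ((x_4 IFF x_3)) = True
      (x_3 IFF x_2) OR (x_0 OR NOT x_4) = True
        x_3 IFF x_2 = True
        x_0 OR NOT x_4 = True
          NOT x_4 = True
      NOT ((x_4 IFF x_3)) = True
        x_4 IFF x_3 = False
Both conjuncts True, so the formula holds.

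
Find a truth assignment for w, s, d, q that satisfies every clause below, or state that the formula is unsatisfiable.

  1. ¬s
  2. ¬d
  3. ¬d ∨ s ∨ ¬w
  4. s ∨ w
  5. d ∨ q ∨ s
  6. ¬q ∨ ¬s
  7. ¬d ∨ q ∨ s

w = True, s = False, d = False, q = True

Unit clause (¬s) forces s = False.
Unit clause (¬d) forces d = False.
In (s ∨ w) only w is left, so w = True.
In (d ∨ q ∨ s) only q is left, so q = True.
Check each clause:
  (¬s): ¬s holds.
  (¬d): ¬d holds.
  (¬d ∨ s ∨ ¬w): ¬d holds.
  (s ∨ w): w holds.
  (d ∨ q ∨ s): q holds.
  (¬q ∨ ¬s): ¬s holds.
  (¬d ∨ q ∨ s): ¬d holds.
All clauses satisfied.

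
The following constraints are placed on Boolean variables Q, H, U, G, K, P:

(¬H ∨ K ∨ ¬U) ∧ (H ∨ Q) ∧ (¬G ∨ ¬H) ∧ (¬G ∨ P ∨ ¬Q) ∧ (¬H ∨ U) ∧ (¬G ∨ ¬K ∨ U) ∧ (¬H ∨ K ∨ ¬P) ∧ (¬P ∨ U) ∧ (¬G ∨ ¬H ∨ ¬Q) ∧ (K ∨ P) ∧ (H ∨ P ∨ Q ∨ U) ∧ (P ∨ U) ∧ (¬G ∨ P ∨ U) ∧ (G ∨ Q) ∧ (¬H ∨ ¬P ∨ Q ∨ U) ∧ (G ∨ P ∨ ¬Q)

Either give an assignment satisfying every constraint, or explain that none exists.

Q: True, H: False, U: True, G: False, K: True, P: True

Set Q = True.
Set H = False.
Set U = True.
Set G = False.
  then (G ∨ P ∨ ¬Q) forces P = True.
Set K = True.
All clauses satisfied.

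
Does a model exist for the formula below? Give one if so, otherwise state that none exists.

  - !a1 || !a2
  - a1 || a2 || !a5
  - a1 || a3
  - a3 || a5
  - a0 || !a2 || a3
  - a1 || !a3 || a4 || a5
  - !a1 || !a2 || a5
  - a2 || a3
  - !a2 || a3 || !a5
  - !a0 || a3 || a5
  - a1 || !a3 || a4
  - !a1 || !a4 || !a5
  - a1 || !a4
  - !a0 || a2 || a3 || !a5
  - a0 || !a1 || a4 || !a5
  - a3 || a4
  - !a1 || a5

Set a0 = True.
Set a1 = True.
  then (!a1 || !a2) forces a2 = False.
  then (a2 || a3) forces a3 = True.
  then (!a1 || a5) forces a5 = True.
  then (!a1 || !a4 || !a5) forces a4 = False.
All clauses satisfied.

a0=T, a1=T, a2=F, a3=T, a4=F, a5=T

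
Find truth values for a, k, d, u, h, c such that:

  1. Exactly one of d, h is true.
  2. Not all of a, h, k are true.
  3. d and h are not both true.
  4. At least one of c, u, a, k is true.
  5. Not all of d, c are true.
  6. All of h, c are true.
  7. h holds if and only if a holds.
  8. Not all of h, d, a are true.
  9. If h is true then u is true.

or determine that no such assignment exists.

a = True, k = False, d = False, u = True, h = True, c = True

  (1) {d, h}: 1 true — exactly one ✓
  (2) {a, h, k}: 2/3 true — not all ✓
  (3) d=F, h=T — not both ✓
  (4) {c, u, a, k}: 3 true — at least one ✓
  (5) {d, c}: 1/2 true — not all ✓
  (6) {h, c}: all 2 true ✓
  (7) h=T, a=T — same ✓
  (8) {h, d, a}: 2/3 true — not all ✓
  (9) h=T ⇒ u: T ✓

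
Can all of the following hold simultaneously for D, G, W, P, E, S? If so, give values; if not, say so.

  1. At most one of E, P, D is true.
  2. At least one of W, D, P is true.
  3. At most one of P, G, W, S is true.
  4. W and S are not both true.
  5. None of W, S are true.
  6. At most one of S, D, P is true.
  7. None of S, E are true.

D = False, G = False, W = False, P = True, E = False, S = False

  (1) {E, P, D}: 1 true — at most one ✓
  (2) {W, D, P}: 1 true — at least one ✓
  (3) {P, G, W, S}: 1 true — at most one ✓
  (4) W=F, S=F — not both ✓
  (5) {W, S}: 0 true — none ✓
  (6) {S, D, P}: 1 true — at most one ✓
  (7) {S, E}: 0 true — none ✓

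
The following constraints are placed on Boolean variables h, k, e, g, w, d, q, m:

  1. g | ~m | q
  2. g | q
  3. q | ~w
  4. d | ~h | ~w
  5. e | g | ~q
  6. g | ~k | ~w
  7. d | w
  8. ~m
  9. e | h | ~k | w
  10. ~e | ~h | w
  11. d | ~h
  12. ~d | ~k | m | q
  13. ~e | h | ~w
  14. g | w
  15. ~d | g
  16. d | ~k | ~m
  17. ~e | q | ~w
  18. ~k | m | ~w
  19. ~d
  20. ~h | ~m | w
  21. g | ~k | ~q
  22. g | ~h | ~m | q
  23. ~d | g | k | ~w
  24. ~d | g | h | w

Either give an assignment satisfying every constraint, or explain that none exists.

h = False, k = False, e = False, g = True, w = True, d = False, q = True, m = False

Unit clause (~m) forces m = False.
Unit clause (~d) forces d = False.
In (d | w) only w is left, so w = True.
In (d | ~h) only ~h is left, so h = False.
In (~e | h | ~w) only ~e is left, so e = False.
In (~k | m | ~w) only ~k is left, so k = False.
In (q | ~w) only q is left, so q = True.
In (e | g | ~q) only g is left, so g = True.
All clauses satisfied.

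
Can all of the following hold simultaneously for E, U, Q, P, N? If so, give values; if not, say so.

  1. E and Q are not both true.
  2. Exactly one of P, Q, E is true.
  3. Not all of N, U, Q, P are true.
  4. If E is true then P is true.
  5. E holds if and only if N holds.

E: False, U: False, Q: False, P: True, N: False

  (1) E=F, Q=F — not both ✓
  (2) {P, Q, E}: 1 true — exactly one ✓
  (3) {N, U, Q, P}: 1/4 true — not all ✓
  (4) E=F ⇒ P: vacuous ✓
  (5) E=F, N=F — same ✓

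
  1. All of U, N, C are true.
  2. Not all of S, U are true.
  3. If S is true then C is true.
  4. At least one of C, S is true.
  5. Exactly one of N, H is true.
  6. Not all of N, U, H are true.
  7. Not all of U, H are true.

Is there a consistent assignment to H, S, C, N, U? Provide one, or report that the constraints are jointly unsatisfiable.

H: False; S: False; C: True; N: True; U: True

  (1) {U, N, C}: all 3 true ✓
  (2) {S, U}: 1/2 true — not all ✓
  (3) S=F ⇒ C: vacuous ✓
  (4) {C, S}: 1 true — at least one ✓
  (5) {N, H}: 1 true — exactly one ✓
  (6) {N, U, H}: 2/3 true — not all ✓
  (7) {U, H}: 1/2 true — not all ✓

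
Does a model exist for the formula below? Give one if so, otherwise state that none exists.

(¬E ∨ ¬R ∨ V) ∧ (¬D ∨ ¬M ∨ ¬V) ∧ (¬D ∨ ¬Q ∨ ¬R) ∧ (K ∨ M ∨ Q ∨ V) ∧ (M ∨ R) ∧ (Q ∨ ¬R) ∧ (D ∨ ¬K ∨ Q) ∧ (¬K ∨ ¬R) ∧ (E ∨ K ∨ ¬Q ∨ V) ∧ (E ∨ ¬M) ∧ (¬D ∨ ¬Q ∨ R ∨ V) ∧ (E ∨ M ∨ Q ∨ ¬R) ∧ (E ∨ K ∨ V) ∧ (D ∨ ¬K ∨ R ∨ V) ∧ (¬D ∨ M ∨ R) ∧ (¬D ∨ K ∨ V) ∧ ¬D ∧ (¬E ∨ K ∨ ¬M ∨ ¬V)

R = False, E = True, K = True, V = True, D = False, Q = True, M = True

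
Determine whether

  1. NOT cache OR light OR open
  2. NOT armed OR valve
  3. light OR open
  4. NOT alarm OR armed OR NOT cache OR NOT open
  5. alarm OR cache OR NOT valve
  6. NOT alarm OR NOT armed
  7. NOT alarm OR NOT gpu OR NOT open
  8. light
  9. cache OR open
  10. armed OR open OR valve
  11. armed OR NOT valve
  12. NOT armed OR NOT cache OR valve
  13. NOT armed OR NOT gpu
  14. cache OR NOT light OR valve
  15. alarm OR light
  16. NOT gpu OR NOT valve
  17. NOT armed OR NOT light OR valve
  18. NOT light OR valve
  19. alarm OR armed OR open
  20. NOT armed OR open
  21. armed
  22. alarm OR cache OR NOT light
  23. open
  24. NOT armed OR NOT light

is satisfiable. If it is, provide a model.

Unsatisfiable

Case light = True:
  (NOT light OR valve) forces valve = True.
  (armed OR NOT valve) forces armed = True.
  Clause (NOT armed OR NOT light) is falsified — contradiction.
Case light = False:
  Clause (light) is falsified — contradiction.
Both cases fail, so the formula is unsatisfiable.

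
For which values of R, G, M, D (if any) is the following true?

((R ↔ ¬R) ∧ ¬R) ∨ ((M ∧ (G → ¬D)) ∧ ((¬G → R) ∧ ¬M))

Case M = True: the formula simplifies to (R ↔ ¬R) ∧ ¬R.
  R = True: the conjunct R ↔ ¬R becomes True ↔ ¬True = False.
  R = False: the conjunct R ↔ ¬R becomes False ↔ ¬False = False.
Case M = False: the formula simplifies to (R ↔ ¬R) ∧ ¬R.
  R = True: the conjunct R ↔ ¬R becomes True ↔ ¬True = False.
  R = False: the conjunct R ↔ ¬R becomes False ↔ ¬False = False.
Both cases fail — unsatisfiable.

The formula is unsatisfiable.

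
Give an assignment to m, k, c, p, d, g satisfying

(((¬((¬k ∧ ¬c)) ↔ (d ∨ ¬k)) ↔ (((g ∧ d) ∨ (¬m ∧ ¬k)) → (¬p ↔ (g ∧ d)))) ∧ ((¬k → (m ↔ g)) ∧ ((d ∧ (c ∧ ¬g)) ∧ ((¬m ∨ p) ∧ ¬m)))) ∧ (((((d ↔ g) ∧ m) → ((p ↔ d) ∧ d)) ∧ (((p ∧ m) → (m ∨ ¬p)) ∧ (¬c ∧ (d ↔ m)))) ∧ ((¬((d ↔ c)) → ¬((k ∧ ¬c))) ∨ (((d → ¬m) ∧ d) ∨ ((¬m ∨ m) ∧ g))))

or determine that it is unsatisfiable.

Case c = True: the conjunct ¬c is False.
Case c = False: the conjunct c is False.
Both cases fail — unsatisfiable.

No satisfying assignment exists.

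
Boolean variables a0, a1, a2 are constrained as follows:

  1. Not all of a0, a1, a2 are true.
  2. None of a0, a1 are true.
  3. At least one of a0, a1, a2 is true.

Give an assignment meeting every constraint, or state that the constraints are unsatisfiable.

a0 = False, a1 = False, a2 = True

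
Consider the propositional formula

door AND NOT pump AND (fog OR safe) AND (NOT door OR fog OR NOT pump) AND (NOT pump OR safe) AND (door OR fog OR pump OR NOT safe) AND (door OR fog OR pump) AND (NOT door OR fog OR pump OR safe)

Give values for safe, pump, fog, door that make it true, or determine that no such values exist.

Unit clause (door) forces door = True.
Unit clause (NOT pump) forces pump = False.
Set safe = True.
Set fog = True.
All clauses satisfied.

safe=T; pump=F; fog=T; door=T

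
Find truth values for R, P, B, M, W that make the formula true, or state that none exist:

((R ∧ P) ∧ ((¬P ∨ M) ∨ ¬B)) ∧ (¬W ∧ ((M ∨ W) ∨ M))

R: True, P: True, B: False, M: True, W: False

  (R ∧ P) ∧ ((¬P ∨ M) ∨ ¬B) = True
    R ∧ P = True
    (¬P ∨ M) ∨ ¬B = True
      ¬P ∨ M = True
        ¬P = False
      ¬B = True
  ¬W ∧ ((M ∨ W) ∨ M) = True
    ¬W = True
    (M ∨ W) ∨ M = True
      M ∨ W = True
Both conjuncts True, so the formula holds.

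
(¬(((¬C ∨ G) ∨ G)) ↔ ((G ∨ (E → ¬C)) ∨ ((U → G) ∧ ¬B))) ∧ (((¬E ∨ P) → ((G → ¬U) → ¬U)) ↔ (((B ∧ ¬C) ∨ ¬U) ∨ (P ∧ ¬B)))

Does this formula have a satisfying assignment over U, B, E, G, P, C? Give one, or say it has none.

U = False; B = True; E = False; G = False; P = False; C = True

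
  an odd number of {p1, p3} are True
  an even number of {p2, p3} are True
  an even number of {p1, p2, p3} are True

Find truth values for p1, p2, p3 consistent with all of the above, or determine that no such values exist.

p1 = False, p2 = True, p3 = True

{p1, p3}: 1 true → odd ✓
{p2, p3}: 2 true → even ✓
{p1, p2, p3}: 2 true → even ✓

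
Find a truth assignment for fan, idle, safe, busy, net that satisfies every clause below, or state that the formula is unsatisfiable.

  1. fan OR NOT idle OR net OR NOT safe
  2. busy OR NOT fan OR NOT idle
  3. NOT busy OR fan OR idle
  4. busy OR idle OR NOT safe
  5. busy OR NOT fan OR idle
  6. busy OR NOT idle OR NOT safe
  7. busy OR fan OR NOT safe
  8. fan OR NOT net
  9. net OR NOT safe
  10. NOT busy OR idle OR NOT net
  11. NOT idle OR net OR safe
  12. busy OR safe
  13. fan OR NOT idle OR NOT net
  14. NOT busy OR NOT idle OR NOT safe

fan: True; idle: True; safe: False; busy: True; net: True

Try fan = False:
  (fan OR NOT net) forces net = False.
  (net OR NOT safe) forces safe = False.
  (NOT idle OR net OR safe) forces idle = False.
  (NOT busy OR fan OR idle) forces busy = False.
  clause (busy OR safe) is falsified — backtrack.
So fan = True.
Set idle = True.
  then (busy OR NOT fan OR NOT idle) forces busy = True.
  then (NOT busy OR NOT idle OR NOT safe) forces safe = False.
  then (NOT idle OR net OR safe) forces net = True.
All clauses satisfied.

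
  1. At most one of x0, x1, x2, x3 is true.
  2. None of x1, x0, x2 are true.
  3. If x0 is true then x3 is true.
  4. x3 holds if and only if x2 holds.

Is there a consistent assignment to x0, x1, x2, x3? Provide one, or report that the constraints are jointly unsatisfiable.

x0 = False, x1 = False, x2 = False, x3 = False

  (1) {x0, x1, x2, x3}: 0 true — at most one ✓
  (2) {x1, x0, x2}: 0 true — none ✓
  (3) x0=F ⇒ x3: vacuous ✓
  (4) x3=F, x2=F — same ✓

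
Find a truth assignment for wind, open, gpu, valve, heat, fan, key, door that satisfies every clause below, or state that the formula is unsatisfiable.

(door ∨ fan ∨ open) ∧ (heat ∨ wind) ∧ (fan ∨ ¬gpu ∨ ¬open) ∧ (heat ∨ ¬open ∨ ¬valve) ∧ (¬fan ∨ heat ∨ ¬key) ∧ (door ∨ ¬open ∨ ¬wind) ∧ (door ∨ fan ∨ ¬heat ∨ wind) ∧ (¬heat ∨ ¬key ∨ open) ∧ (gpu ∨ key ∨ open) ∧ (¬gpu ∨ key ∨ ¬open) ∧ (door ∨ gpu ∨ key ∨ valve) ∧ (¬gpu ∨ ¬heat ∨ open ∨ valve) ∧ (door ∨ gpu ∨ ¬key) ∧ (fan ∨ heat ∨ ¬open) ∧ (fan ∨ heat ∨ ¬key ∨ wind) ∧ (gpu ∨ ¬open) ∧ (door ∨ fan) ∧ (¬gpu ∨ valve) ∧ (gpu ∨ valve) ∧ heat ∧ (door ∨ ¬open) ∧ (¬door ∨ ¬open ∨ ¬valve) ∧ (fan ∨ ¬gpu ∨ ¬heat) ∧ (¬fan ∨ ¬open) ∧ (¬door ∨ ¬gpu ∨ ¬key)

wind = True, open = False, gpu = True, valve = True, heat = True, fan = True, key = False, door = True

Unit clause (heat) forces heat = True.
Set wind = True.
Try open = True:
  (door ∨ ¬open ∨ ¬wind) forces door = True.
  (gpu ∨ ¬open) forces gpu = True.
  (fan ∨ ¬gpu ∨ ¬open) forces fan = True.
  clause (¬fan ∨ ¬open) is falsified — backtrack.
So open = False.
  then (¬heat ∨ ¬key ∨ open) forces key = False.
  then (gpu ∨ key ∨ open) forces gpu = True.
  then (¬gpu ∨ ¬heat ∨ open ∨ valve) forces valve = True.
  then (fan ∨ ¬gpu ∨ ¬heat) forces fan = True.
Set door = True.
All clauses satisfied.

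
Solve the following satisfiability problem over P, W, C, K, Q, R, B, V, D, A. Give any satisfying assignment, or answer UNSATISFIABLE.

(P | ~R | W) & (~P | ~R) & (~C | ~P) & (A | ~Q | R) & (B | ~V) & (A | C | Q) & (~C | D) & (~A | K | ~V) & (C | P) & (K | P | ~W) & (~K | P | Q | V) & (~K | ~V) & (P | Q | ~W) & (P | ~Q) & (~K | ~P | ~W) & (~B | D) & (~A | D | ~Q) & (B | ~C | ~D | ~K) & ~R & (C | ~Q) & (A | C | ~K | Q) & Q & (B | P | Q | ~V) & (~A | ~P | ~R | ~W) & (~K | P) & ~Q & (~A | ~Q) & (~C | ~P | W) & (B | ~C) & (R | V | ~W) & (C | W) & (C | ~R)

UNSATISFIABLE

Case Q = True:
  Clause (~Q) is falsified — contradiction.
Case Q = False:
  Clause (Q) is falsified — contradiction.
Both cases fail, so the formula is unsatisfiable.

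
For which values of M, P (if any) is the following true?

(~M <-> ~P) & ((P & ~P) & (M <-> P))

Case P = True: the conjunct ~P is False.
Case P = False: the conjunct P is False.
Both cases fail — unsatisfiable.

No satisfying assignment exists.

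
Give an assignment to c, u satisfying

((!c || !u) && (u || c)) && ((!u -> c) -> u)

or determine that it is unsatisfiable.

c = False; u = True

  (!c || !u) && (u || c) = True
    !c || !u = True
      !c = True
      !u = False
    u || c = True
  (!u -> c) -> u = True
    !u -> c = True
      !u = False
Both conjuncts True, so the formula holds.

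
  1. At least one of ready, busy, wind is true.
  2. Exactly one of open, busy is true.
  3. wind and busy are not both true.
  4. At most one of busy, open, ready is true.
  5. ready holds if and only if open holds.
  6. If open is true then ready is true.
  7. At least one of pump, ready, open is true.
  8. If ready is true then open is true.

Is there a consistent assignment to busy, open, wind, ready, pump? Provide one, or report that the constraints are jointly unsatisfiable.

busy=T, open=F, wind=F, ready=F, pump=T

  (1) {ready, busy, wind}: 1 true — at least one ✓
  (2) {open, busy}: 1 true — exactly one ✓
  (3) wind=F, busy=T — not both ✓
  (4) {busy, open, ready}: 1 true — at most one ✓
  (5) ready=F, open=F — same ✓
  (6) open=F ⇒ ready: vacuous ✓
  (7) {pump, ready, open}: 1 true — at least one ✓
  (8) ready=F ⇒ open: vacuous ✓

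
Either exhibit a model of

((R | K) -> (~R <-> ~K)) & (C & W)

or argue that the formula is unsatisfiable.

K=T; C=T; R=T; W=T

  (R | K) -> (~R <-> ~K) = True
    R | K = True
    ~R <-> ~K = True
      ~R = False
      ~K = False
  C & W = True
Both conjuncts True, so the formula holds.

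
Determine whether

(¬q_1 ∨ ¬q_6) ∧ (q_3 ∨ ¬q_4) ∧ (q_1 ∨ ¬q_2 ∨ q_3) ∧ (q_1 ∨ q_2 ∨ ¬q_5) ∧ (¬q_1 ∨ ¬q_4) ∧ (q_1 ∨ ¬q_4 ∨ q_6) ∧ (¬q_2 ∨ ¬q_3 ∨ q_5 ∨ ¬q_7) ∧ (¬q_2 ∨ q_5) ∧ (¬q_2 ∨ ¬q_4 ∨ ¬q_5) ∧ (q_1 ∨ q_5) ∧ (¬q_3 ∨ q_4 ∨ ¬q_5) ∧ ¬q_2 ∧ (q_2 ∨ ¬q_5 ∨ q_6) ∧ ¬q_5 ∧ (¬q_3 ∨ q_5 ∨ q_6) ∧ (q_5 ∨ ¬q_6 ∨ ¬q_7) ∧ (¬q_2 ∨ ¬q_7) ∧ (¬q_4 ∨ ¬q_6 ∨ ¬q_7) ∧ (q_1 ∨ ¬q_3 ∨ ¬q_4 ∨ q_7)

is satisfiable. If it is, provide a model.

q_1=T; q_2=F; q_3=F; q_4=F; q_5=F; q_6=F; q_7=T

Unit clause (¬q_2) forces q_2 = False.
Unit clause (¬q_5) forces q_5 = False.
In (q_1 ∨ q_5) only q_1 is left, so q_1 = True.
In (¬q_1 ∨ ¬q_6) only ¬q_6 is left, so q_6 = False.
In (¬q_1 ∨ ¬q_4) only ¬q_4 is left, so q_4 = False.
In (¬q_3 ∨ q_5 ∨ q_6) only ¬q_3 is left, so q_3 = False.
Set q_7 = True.
All clauses satisfied.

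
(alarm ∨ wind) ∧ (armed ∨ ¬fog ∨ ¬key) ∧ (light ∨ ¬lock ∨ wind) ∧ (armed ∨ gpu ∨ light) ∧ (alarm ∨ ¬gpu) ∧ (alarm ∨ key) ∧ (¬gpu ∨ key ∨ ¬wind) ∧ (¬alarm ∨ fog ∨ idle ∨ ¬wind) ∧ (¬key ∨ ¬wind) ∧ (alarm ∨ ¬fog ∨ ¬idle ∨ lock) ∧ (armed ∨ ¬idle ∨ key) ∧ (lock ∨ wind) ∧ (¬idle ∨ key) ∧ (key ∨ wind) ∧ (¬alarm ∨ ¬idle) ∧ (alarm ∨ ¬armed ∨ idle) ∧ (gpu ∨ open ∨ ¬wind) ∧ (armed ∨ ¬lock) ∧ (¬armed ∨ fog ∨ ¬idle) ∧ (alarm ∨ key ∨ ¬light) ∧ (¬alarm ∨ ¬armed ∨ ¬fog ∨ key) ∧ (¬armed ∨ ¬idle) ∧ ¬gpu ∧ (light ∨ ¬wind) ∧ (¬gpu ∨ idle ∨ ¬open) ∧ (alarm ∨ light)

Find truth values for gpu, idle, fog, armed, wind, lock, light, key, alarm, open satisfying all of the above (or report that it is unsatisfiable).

gpu = False, idle = False, fog = True, armed = False, wind = True, lock = False, light = True, key = False, alarm = True, open = True

Unit clause (¬gpu) forces gpu = False.
Try idle = True:
  (¬idle ∨ key) forces key = True.
  (¬key ∨ ¬wind) forces wind = False.
  (alarm ∨ wind) forces alarm = True.
  clause (¬alarm ∨ ¬idle) is falsified — backtrack.
So idle = False.
Set fog = True.
Set armed = False.
  then (armed ∨ ¬fog ∨ ¬key) forces key = False.
  then (armed ∨ gpu ∨ light) forces light = True.
  then (alarm ∨ key) forces alarm = True.
  then (key ∨ wind) forces wind = True.
  then (gpu ∨ open ∨ ¬wind) forces open = True.
  then (armed ∨ ¬lock) forces lock = False.
All clauses satisfied.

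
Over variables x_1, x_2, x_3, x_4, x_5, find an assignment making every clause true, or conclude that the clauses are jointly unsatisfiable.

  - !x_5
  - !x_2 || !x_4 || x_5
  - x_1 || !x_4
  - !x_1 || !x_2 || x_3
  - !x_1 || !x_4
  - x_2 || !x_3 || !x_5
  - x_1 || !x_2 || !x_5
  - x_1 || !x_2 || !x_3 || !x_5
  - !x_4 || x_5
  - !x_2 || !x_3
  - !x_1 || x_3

x_1: False, x_2: True, x_3: False, x_4: False, x_5: False

Unit clause (!x_5) forces x_5 = False.
In (!x_4 || x_5) only !x_4 is left, so x_4 = False.
Set x_1 = False.
Set x_2 = True.
  then (!x_2 || !x_3) forces x_3 = False.
All clauses satisfied.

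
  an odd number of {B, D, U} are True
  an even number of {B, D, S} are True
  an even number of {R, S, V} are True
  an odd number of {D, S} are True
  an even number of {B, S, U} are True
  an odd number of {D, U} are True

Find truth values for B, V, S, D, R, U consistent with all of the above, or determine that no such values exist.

Adding constraints 1, 2, 4, 6 mod 2: every variable appears an even number of times on the left, so the left side is 0.
But the right sides sum to 1 (mod 2). 0 ≠ 1 — the system is inconsistent.

UNSATISFIABLE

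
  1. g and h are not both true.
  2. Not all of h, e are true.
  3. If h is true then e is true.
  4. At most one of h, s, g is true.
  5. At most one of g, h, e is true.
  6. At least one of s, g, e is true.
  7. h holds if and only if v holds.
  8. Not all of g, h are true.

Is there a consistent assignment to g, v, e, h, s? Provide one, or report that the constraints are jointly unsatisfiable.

g = False; v = False; e = True; h = False; s = True

  (1) g=F, h=F — not both ✓
  (2) {h, e}: 1/2 true — not all ✓
  (3) h=F ⇒ e: vacuous ✓
  (4) {h, s, g}: 1 true — at most one ✓
  (5) {g, h, e}: 1 true — at most one ✓
  (6) {s, g, e}: 2 true — at least one ✓
  (7) h=F, v=F — same ✓
  (8) {g, h}: 0/2 true — not all ✓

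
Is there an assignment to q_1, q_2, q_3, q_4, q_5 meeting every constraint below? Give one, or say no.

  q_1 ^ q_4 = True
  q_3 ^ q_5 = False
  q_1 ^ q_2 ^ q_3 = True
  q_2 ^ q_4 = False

q_1 = True, q_2 = False, q_3 = False, q_4 = False, q_5 = False

q_1 ^ q_4 = T ^ F = True ✓
q_3 ^ q_5 = F ^ F = False ✓
q_1 ^ q_2 ^ q_3 = T ^ F ^ F = True ✓
q_2 ^ q_4 = F ^ F = False ✓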